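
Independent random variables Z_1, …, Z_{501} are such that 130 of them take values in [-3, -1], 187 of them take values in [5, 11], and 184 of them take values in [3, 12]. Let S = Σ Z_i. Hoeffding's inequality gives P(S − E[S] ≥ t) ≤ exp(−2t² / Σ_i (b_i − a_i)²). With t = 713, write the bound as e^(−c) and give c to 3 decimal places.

Σ(b_i − a_i)² = 130·2² + 187·6² + 184·9² = 22156.
c = 2t² / 22156 = 2·713² / 22156 = 45.8900.

45.890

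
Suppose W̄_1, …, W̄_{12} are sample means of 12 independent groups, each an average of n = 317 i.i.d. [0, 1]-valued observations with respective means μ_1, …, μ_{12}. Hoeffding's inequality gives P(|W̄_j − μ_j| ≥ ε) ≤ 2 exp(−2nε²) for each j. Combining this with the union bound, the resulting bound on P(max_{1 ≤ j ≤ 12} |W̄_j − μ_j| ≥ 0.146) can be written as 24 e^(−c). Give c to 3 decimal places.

Union bound over the 12 events: P(max_{1 ≤ j ≤ 12} |W̄_j − μ_j| ≥ 0.146) ≤ 12·2·exp(−2nε²) = 24 exp(−2·317·0.146²).
So c = 2·317·0.146² = 13.5143.

13.514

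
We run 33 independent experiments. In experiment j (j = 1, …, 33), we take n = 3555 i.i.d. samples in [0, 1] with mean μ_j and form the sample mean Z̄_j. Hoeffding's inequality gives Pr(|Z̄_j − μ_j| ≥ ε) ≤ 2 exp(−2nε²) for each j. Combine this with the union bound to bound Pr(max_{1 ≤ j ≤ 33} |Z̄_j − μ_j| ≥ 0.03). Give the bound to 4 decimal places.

0.1098

Per-experiment Hoeffding bound: 2·exp(−2·3555·0.03²) = 2·exp(−6.39900) = 0.0033264.
Union bound over 33 events: 33·0.0033264 = 0.10977.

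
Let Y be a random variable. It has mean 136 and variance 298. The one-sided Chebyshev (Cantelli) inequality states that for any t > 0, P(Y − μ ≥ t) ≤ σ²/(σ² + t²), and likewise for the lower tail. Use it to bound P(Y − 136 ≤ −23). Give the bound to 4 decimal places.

Here σ² = 298 and t = 23, so σ² + t² = 827.
Cantelli's bound: 298/827 = 0.3603.

0.3603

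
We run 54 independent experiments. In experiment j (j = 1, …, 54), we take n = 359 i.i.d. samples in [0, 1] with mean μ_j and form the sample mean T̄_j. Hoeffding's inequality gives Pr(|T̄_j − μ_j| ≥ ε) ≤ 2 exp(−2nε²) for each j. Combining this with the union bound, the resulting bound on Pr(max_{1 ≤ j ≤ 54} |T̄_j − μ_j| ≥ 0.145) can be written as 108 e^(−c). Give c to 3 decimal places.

Union bound over the 54 events: Pr(max_{1 ≤ j ≤ 54} |T̄_j − μ_j| ≥ 0.145) ≤ 54·2·exp(−2nε²) = 108 exp(−2·359·0.145²).
So c = 2·359·0.145² = 15.0960.

15.096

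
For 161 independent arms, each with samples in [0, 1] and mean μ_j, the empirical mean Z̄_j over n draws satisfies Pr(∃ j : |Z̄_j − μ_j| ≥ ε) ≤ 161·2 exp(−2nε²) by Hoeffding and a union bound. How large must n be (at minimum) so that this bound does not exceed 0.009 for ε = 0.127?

326

Need 2·161·exp(−2nε²) ≤ 0.009, i.e. exp(−2nε²) ≤ 0.009/322.
So 2nε² ≥ ln(322/0.009) = 10.485082.
Hence n ≥ 10.485082/(2·0.127²) = 325.038.
The smallest integer n is 326.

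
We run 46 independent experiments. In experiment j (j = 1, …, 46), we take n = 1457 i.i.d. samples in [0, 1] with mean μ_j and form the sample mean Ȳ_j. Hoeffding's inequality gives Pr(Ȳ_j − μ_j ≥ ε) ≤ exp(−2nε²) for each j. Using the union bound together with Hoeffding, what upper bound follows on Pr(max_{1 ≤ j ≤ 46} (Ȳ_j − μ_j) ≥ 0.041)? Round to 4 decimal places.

0.3431

Per-experiment Hoeffding bound: exp(−2·1457·0.041²) = exp(−4.89843) = 0.0074583.
Union bound over 46 events: 46·0.0074583 = 0.34308.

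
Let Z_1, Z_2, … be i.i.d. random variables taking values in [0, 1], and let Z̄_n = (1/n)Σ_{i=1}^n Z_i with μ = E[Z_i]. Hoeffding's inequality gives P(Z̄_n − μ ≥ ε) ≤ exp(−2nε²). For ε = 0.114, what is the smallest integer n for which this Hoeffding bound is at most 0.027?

Require exp(−2nε²) ≤ 0.027, i.e. 2nε² ≥ ln(1/0.027) = 3.611918.
So n ≥ 3.611918 / (2·0.114²) = 138.963.
The smallest integer n is 139.

139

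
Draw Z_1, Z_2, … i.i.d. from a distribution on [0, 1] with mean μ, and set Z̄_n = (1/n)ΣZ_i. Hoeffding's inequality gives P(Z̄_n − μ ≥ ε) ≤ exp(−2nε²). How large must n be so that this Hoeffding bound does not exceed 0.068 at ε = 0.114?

Require exp(−2nε²) ≤ 0.068, i.e. 2nε² ≥ ln(1/0.068) = 2.688248.
So n ≥ 2.688248 / (2·0.114²) = 103.426.
The smallest integer n is 104.

104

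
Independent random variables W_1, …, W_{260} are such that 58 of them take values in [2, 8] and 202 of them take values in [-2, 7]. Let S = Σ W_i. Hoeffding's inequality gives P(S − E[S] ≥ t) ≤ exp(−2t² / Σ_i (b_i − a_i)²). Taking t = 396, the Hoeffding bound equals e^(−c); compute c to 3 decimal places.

Σ(b_i − a_i)² = 58·6² + 202·9² = 18450.
c = 2t² / 18450 = 2·396² / 18450 = 16.9990.

16.999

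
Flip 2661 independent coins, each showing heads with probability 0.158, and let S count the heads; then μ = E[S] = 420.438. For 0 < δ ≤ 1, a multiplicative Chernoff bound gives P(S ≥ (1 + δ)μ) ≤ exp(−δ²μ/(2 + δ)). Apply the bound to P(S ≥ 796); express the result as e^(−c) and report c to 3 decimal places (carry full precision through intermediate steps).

Write 796 = (1 + δ)μ, so δ = 796/420.438 − 1 = 0.8932637…
Then the exponent is δ²μ/(2 + δ) = (796 − μ)² / (μ·(2 + δ)) = 115.950682.

115.951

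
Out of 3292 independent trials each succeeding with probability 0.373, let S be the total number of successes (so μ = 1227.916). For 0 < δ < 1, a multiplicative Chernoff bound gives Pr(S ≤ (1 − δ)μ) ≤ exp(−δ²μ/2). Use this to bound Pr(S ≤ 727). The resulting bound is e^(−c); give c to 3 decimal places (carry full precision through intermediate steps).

102.172

Write 727 = (1 − δ)μ, so δ = 1 − 727/1227.916 = 0.40794…
Then the exponent is δ²μ/2 = (μ − 727)²/(2μ) = 102.171826.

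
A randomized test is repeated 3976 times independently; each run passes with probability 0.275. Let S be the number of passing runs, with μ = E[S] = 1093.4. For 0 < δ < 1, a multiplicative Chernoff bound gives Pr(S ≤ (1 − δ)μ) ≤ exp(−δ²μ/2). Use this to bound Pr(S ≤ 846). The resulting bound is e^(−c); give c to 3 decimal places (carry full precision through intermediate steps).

27.989

Write 846 = (1 − δ)μ, so δ = 1 − 846/1093.4 = 0.2262667…
Then the exponent is δ²μ/2 = (μ − 846)²/(2μ) = 27.989190.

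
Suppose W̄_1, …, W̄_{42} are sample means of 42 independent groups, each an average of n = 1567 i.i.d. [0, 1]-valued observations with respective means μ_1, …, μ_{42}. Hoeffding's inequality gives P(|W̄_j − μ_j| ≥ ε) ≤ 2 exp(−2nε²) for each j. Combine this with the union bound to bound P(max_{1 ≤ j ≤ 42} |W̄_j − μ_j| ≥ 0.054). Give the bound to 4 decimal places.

Per-experiment Hoeffding bound: 2·exp(−2·1567·0.054²) = 2·exp(−9.13874) = 0.00021484.
Union bound over 42 events: 42·0.00021484 = 0.00902.

0.0090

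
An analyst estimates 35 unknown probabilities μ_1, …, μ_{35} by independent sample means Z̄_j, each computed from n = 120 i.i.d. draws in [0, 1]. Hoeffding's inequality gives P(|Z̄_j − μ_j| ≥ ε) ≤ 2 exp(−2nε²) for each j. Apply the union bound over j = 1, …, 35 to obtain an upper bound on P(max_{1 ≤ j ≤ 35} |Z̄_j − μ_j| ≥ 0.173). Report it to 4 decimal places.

0.0532

Per-experiment Hoeffding bound: 2·exp(−2·120·0.173²) = 2·exp(−7.18296) = 0.0015188.
Union bound over 35 events: 35·0.0015188 = 0.05316.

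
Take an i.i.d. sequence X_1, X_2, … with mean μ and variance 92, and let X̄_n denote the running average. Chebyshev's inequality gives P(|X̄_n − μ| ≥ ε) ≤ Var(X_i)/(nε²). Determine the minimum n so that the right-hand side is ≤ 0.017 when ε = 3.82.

Require 92/(n·3.82²) ≤ 0.017, i.e. n ≥ 92/(0.017·3.82²) = 370.862.
The smallest integer n is 371.

371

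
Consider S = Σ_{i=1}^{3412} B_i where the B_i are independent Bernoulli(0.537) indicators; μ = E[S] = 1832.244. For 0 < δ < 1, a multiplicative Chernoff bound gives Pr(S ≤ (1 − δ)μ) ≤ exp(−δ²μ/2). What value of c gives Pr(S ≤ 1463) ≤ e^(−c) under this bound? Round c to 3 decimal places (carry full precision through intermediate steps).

37.206

Write 1463 = (1 − δ)μ, so δ = 1 − 1463/1832.244 = 0.2015256…
Then the exponent is δ²μ/2 = (μ − 1463)²/(2μ) = 37.206052.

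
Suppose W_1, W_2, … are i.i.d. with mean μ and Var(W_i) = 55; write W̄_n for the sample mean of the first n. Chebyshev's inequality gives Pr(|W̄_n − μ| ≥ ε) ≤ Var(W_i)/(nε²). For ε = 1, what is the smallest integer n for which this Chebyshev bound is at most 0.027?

Require 55/(n·1²) ≤ 0.027, i.e. n ≥ 55/(0.027·1²) = 2037.037.
The smallest integer n is 2038.

2038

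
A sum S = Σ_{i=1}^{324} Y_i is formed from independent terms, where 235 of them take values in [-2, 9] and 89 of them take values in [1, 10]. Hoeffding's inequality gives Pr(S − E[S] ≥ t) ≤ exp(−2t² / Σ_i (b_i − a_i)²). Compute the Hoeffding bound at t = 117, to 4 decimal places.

Σ(b_i − a_i)² = 235·11² + 89·9² = 35644.
Exponent = 2·117² / 35644 = 0.76810.
Bound = exp(−0.76810) = 0.46390.

0.4639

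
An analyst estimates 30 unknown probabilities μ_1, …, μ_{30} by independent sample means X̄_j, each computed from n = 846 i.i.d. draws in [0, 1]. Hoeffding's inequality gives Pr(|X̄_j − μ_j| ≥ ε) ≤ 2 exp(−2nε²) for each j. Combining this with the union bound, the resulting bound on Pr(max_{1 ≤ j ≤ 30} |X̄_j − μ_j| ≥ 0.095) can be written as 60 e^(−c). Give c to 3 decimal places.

15.270

Union bound over the 30 events: Pr(max_{1 ≤ j ≤ 30} |X̄_j − μ_j| ≥ 0.095) ≤ 30·2·exp(−2nε²) = 60 exp(−2·846·0.095²).
So c = 2·846·0.095² = 15.2703.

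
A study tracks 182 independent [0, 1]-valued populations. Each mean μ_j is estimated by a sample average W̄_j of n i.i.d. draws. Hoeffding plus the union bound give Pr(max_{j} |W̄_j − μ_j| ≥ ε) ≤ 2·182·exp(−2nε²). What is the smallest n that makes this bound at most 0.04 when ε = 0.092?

Need 2·182·exp(−2nε²) ≤ 0.04, i.e. exp(−2nε²) ≤ 0.04/364.
So 2nε² ≥ ln(364/0.04) = 9.116030.
Hence n ≥ 9.116030/(2·0.092²) = 538.518.
The smallest integer n is 539.

539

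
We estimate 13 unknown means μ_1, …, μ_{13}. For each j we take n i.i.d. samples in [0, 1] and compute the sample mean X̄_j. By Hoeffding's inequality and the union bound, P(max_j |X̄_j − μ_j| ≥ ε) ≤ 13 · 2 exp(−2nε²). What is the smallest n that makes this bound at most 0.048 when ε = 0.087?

Need 2·13·exp(−2nε²) ≤ 0.048, i.e. exp(−2nε²) ≤ 0.048/26.
So 2nε² ≥ ln(26/0.048) = 6.294651.
Hence n ≥ 6.294651/(2·0.087²) = 415.818.
The smallest integer n is 416.

416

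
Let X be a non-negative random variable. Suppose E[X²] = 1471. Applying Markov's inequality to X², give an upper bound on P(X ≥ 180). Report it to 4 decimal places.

0.0454

Since X ≥ 0, the event {X ≥ 180} is the same as {X² ≥ 32400}.
Markov's inequality applied to X² gives P(X² ≥ 32400) ≤ E[X²]/32400 = 1471/32400 = 0.0454.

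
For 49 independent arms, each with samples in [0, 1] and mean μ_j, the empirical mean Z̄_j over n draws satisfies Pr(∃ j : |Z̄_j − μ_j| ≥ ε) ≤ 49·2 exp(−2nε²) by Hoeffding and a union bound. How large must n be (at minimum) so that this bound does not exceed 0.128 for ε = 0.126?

Need 2·49·exp(−2nε²) ≤ 0.128, i.e. exp(−2nε²) ≤ 0.128/98.
So 2nε² ≥ ln(98/0.128) = 6.640692.
Hence n ≥ 6.640692/(2·0.126²) = 209.142.
The smallest integer n is 210.

210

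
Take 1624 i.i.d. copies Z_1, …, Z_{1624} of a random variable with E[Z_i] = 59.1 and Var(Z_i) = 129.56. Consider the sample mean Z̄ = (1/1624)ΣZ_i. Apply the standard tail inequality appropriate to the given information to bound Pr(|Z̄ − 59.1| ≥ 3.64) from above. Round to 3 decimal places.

0.006

With mean and variance of each term known, Chebyshev's inequality bounds the deviation of the sum (or sample mean).
Var(Z̄) = Var(Z_i)/n = 129.56/1624 = 0.079778.
Chebyshev: Pr(|Z̄ − 59.1| ≥ 3.64) ≤ Var(Z̄)/(3.64)² = 129.56/(1624·3.64²) = 0.0060.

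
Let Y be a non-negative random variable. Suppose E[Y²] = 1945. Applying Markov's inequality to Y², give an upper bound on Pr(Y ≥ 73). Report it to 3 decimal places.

0.365

Since Y ≥ 0, the event {Y ≥ 73} is the same as {Y² ≥ 5329}.
Markov's inequality applied to Y² gives Pr(Y² ≥ 5329) ≤ E[Y²]/5329 = 1945/5329 = 0.3650.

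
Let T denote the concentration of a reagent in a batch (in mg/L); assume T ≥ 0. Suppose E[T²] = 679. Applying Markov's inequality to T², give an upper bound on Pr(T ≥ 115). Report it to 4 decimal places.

0.0513

Since T ≥ 0, the event {T ≥ 115} is the same as {T² ≥ 13225}.
Markov's inequality applied to T² gives Pr(T² ≥ 13225) ≤ E[T²]/13225 = 679/13225 = 0.0513.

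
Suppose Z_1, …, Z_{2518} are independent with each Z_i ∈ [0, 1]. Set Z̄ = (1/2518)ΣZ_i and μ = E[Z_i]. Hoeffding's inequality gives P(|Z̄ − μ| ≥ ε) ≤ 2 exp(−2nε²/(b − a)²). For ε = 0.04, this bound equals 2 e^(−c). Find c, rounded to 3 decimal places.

8.058

c = 2nε²/(b − a)² = 2·2518·0.04² / 1² = 8.0576.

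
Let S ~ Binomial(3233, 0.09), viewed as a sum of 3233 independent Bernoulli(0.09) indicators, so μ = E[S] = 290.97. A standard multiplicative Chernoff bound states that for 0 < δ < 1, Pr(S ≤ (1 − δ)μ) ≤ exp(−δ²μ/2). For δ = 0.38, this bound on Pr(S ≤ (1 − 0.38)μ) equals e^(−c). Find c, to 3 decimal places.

c = δ²μ/2 = 0.38²·290.97/2 = 21.0080.

21.008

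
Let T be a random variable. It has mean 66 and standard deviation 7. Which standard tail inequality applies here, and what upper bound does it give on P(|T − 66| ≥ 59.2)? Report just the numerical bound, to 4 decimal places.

Mean and variance are known, so Chebyshev's inequality applies.
Chebyshev: P(|T − μ| ≥ t) ≤ Var(T)/t².
Var(T) = σ² = 7² = 49.
Bound = 49 / 3504.64 = 0.0140.

0.0140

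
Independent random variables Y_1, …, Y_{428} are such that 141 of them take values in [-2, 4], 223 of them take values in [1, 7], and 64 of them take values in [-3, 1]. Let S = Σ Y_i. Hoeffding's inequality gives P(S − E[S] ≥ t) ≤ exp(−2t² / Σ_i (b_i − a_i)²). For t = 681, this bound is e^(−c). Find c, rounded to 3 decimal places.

65.651

Σ(b_i − a_i)² = 141·6² + 223·6² + 64·4² = 14128.
c = 2t² / 14128 = 2·681² / 14128 = 65.6513.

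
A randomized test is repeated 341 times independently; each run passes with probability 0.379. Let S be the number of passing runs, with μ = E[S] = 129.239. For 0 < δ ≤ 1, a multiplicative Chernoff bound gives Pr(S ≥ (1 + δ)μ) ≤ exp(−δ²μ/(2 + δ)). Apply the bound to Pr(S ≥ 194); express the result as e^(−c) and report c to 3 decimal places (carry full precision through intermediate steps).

Write 194 = (1 + δ)μ, so δ = 194/129.239 − 1 = 0.5010949…
Then the exponent is δ²μ/(2 + δ) = (194 − μ)² / (μ·(2 + δ)) = 12.974880.

12.975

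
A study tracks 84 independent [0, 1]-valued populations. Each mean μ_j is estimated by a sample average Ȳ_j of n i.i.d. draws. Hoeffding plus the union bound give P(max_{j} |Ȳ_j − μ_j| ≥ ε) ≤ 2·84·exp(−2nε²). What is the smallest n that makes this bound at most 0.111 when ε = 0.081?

559

Need 2·84·exp(−2nε²) ≤ 0.111, i.e. exp(−2nε²) ≤ 0.111/168.
So 2nε² ≥ ln(168/0.111) = 7.322189.
Hence n ≥ 7.322189/(2·0.081²) = 558.009.
The smallest integer n is 559.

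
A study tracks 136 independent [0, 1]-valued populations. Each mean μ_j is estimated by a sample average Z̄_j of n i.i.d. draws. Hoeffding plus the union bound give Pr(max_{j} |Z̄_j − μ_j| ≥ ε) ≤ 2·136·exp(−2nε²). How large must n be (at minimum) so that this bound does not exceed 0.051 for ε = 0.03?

4768

Need 2·136·exp(−2nε²) ≤ 0.051, i.e. exp(−2nε²) ≤ 0.051/272.
So 2nε² ≥ ln(272/0.051) = 8.581732.
Hence n ≥ 8.581732/(2·0.03²) = 4767.629.
The smallest integer n is 4768.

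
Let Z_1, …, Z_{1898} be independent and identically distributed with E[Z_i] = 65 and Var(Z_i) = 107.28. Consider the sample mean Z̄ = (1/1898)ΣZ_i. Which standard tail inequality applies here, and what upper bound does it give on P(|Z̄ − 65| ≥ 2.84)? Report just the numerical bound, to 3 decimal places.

With mean and variance of each term known, Chebyshev's inequality bounds the deviation of the sum (or sample mean).
Var(Z̄) = Var(Z_i)/n = 107.28/1898 = 0.056523.
Chebyshev: P(|Z̄ − 65| ≥ 2.84) ≤ Var(Z̄)/(2.84)² = 107.28/(1898·2.84²) = 0.0070.

0.007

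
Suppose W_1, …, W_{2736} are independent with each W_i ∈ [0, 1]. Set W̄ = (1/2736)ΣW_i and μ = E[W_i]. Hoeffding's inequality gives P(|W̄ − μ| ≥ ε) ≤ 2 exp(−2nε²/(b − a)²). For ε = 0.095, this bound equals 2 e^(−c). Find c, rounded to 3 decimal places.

c = 2nε²/(b − a)² = 2·2736·0.095² / 1² = 49.3848.

49.385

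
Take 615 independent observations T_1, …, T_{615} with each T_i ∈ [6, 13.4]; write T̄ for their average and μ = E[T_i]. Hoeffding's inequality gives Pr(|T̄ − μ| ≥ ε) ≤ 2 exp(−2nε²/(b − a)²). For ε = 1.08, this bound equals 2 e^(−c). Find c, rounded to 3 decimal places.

26.199

c = 2nε²/(b − a)² = 2·615·1.08² / 7.4² = 26.1993.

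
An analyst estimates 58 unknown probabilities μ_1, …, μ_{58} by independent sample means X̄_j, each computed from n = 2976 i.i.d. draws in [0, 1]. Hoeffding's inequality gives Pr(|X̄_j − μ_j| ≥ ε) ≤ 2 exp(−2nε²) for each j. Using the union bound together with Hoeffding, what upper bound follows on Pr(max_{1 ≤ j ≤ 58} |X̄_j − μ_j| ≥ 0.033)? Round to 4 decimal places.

Per-experiment Hoeffding bound: 2·exp(−2·2976·0.033²) = 2·exp(−6.48173) = 0.0030623.
Union bound over 58 events: 58·0.0030623 = 0.17761.

0.1776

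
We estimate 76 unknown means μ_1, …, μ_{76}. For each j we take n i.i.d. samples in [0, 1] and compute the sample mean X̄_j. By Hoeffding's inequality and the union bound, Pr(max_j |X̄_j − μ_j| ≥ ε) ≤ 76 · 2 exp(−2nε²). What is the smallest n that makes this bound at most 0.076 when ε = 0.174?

Need 2·76·exp(−2nε²) ≤ 0.076, i.e. exp(−2nε²) ≤ 0.076/152.
So 2nε² ≥ ln(152/0.076) = 7.600902.
Hence n ≥ 7.600902/(2·0.174²) = 125.527.
The smallest integer n is 126.

126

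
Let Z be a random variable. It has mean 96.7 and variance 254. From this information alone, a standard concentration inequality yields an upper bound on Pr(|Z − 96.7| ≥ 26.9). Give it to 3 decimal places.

Mean and variance are known, so Chebyshev's inequality applies.
Chebyshev: Pr(|Z − μ| ≥ t) ≤ Var(Z)/t².
Bound = 254 / 723.61 = 0.3510.

0.351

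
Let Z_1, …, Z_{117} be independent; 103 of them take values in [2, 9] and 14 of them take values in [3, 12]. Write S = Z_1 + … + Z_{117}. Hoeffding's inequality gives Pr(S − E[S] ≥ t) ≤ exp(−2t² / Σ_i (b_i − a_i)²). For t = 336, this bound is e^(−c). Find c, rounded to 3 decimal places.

36.530

Σ(b_i − a_i)² = 103·7² + 14·9² = 6181.
c = 2t² / 6181 = 2·336² / 6181 = 36.5300.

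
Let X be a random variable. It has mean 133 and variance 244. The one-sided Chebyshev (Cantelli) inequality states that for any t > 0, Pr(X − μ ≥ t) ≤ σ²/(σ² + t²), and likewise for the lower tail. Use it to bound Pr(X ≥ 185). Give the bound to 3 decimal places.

Here σ² = 244 and t = 52, so σ² + t² = 2948.
Cantelli's bound: 244/2948 = 0.0828.

0.083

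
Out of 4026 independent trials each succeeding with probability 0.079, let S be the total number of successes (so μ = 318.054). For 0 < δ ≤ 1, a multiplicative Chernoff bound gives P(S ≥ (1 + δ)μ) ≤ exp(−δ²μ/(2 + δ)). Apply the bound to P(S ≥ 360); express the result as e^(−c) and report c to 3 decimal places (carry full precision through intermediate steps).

Write 360 = (1 + δ)μ, so δ = 360/318.054 − 1 = 0.1318833…
Then the exponent is δ²μ/(2 + δ) = (360 − μ)² / (μ·(2 + δ)) = 2.594877.

2.595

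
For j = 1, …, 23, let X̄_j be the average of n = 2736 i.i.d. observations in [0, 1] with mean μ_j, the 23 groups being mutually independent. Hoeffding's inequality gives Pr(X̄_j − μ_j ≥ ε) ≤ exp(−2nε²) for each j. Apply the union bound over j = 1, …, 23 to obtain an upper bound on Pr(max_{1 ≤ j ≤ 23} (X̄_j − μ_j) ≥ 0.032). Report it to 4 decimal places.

Per-experiment Hoeffding bound: exp(−2·2736·0.032²) = exp(−5.60333) = 0.0036856.
Union bound over 23 events: 23·0.0036856 = 0.08477.

0.0848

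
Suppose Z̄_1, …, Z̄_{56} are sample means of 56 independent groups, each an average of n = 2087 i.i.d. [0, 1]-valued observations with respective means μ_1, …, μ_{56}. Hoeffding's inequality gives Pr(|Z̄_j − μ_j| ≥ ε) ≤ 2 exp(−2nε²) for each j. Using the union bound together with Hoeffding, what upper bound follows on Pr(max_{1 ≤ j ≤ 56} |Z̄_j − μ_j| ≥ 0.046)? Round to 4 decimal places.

Per-experiment Hoeffding bound: 2·exp(−2·2087·0.046²) = 2·exp(−8.83218) = 0.00029192.
Union bound over 56 events: 56·0.00029192 = 0.01635.

0.0163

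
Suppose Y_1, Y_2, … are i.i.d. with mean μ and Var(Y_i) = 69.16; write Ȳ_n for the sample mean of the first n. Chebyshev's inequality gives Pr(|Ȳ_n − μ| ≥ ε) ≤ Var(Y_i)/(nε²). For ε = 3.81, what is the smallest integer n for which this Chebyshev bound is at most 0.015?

318

Require 69.16/(n·3.81²) ≤ 0.015, i.e. n ≥ 69.16/(0.015·3.81²) = 317.624.
The smallest integer n is 318.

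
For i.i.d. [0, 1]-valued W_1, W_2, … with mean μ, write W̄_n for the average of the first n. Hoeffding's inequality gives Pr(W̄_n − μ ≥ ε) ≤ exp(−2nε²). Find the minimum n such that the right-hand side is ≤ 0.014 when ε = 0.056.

Require exp(−2nε²) ≤ 0.014, i.e. 2nε² ≥ ln(1/0.014) = 4.268698.
So n ≥ 4.268698 / (2·0.056²) = 680.596.
The smallest integer n is 681.

681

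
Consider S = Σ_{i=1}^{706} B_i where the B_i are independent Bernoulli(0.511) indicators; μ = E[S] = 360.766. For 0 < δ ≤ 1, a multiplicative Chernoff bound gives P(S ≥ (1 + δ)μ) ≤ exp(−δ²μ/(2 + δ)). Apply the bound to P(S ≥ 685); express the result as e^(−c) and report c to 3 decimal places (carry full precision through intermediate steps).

Write 685 = (1 + δ)μ, so δ = 685/360.766 − 1 = 0.8987377…
Then the exponent is δ²μ/(2 + δ) = (685 − μ)² / (μ·(2 + δ)) = 100.526969.

100.527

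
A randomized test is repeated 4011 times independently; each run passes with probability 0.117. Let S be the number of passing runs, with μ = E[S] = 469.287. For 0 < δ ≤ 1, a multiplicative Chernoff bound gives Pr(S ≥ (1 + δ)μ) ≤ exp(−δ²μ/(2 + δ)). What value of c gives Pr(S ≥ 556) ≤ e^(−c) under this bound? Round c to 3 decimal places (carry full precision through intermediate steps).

7.334

Write 556 = (1 + δ)μ, so δ = 556/469.287 − 1 = 0.1847761…
Then the exponent is δ²μ/(2 + δ) = (556 − μ)² / (μ·(2 + δ)) = 7.333697.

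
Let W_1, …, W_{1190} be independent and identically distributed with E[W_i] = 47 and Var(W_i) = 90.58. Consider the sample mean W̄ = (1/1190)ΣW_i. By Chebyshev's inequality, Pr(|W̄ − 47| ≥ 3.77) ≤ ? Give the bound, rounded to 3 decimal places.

0.005

Var(W̄) = Var(W_i)/n = 90.58/1190 = 0.076118.
Chebyshev: Pr(|W̄ − 47| ≥ 3.77) ≤ Var(W̄)/(3.77)² = 90.58/(1190·3.77²) = 0.0054.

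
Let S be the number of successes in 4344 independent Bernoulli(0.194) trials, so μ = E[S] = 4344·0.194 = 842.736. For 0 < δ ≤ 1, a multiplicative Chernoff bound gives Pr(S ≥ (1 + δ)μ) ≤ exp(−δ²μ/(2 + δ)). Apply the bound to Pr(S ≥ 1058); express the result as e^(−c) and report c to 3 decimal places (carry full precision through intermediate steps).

24.379

Write 1058 = (1 + δ)μ, so δ = 1058/842.736 − 1 = 0.2554347…
Then the exponent is δ²μ/(2 + δ) = (1058 − μ)² / (μ·(2 + δ)) = 24.379288.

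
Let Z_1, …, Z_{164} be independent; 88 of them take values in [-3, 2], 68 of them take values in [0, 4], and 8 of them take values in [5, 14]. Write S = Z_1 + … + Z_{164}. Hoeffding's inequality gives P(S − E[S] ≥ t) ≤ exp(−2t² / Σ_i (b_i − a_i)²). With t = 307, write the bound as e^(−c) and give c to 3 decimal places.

47.891

Σ(b_i − a_i)² = 88·5² + 68·4² + 8·9² = 3936.
c = 2t² / 3936 = 2·307² / 3936 = 47.8908.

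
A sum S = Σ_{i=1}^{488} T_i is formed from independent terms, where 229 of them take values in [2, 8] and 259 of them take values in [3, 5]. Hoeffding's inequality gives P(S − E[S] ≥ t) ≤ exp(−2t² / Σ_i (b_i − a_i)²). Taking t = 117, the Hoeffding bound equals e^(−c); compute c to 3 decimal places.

2.950

Σ(b_i − a_i)² = 229·6² + 259·2² = 9280.
c = 2t² / 9280 = 2·117² / 9280 = 2.9502.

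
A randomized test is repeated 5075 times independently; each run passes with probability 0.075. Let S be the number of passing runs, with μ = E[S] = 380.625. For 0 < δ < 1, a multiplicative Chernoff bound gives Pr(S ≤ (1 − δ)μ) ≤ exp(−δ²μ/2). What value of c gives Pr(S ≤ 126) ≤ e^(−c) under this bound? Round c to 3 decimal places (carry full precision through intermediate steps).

85.168

Write 126 = (1 − δ)μ, so δ = 1 − 126/380.625 = 0.6689655…
Then the exponent is δ²μ/2 = (μ − 126)²/(2μ) = 85.167672.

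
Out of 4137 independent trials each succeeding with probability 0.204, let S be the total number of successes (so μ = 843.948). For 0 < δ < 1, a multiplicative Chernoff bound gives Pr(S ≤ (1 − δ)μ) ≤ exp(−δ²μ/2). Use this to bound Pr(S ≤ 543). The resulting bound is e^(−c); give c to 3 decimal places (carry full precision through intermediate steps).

Write 543 = (1 − δ)μ, so δ = 1 − 543/843.948 = 0.3565954…
Then the exponent is δ²μ/2 = (μ − 543)²/(2μ) = 53.658341.

53.658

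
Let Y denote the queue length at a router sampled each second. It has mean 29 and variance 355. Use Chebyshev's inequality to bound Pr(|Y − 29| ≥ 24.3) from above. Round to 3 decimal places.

0.601

Chebyshev: Pr(|Y − μ| ≥ t) ≤ Var(Y)/t².
Bound = 355 / 590.49 = 0.6012.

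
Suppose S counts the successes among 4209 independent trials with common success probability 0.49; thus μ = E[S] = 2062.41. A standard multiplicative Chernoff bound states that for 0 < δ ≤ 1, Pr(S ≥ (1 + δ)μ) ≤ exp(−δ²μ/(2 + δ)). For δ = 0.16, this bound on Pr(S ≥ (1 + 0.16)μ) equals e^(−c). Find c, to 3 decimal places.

c = δ²μ/(2 + δ) = 0.16²·2062.41/(2 + 0.16) = 24.4434.

24.443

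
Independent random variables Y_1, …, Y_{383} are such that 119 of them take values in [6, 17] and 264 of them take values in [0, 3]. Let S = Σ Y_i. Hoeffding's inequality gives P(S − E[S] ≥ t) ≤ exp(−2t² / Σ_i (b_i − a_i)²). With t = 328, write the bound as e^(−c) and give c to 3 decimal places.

Σ(b_i − a_i)² = 119·11² + 264·3² = 16775.
c = 2t² / 16775 = 2·328² / 16775 = 12.8267.

12.827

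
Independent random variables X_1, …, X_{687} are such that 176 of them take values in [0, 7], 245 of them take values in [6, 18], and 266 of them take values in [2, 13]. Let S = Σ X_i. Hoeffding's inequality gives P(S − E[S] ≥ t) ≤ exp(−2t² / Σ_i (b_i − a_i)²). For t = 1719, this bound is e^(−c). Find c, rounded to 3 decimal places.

Σ(b_i − a_i)² = 176·7² + 245·12² + 266·11² = 76090.
c = 2t² / 76090 = 2·1719² / 76090 = 77.6702.

77.670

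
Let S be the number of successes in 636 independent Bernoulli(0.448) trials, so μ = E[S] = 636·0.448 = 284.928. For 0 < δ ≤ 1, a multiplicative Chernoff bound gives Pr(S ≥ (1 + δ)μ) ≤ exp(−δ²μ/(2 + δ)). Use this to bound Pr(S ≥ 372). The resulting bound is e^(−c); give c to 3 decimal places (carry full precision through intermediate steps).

Write 372 = (1 + δ)μ, so δ = 372/284.928 − 1 = 0.305593…
Then the exponent is δ²μ/(2 + δ) = (372 − μ)² / (μ·(2 + δ)) = 11.540889.

11.541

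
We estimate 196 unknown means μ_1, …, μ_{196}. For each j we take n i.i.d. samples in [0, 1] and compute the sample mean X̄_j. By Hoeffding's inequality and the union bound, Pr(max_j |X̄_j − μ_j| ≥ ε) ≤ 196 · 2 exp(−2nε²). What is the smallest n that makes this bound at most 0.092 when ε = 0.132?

240

Need 2·196·exp(−2nε²) ≤ 0.092, i.e. exp(−2nε²) ≤ 0.092/392.
So 2nε² ≥ ln(392/0.092) = 8.357229.
Hence n ≥ 8.357229/(2·0.132²) = 239.819.
The smallest integer n is 240.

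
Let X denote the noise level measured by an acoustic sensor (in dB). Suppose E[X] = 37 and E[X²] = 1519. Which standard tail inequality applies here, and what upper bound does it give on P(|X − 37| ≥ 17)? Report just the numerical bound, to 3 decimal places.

The first two moments determine the variance, so Chebyshev's inequality is the sharpest standard bound available.
Var(X) = E[X²] − (E[X])² = 1519 − 1369 = 150.
Chebyshev's inequality: P(|X − μ| ≥ t) ≤ Var(X)/t² = 150/289 = 0.5190.

0.519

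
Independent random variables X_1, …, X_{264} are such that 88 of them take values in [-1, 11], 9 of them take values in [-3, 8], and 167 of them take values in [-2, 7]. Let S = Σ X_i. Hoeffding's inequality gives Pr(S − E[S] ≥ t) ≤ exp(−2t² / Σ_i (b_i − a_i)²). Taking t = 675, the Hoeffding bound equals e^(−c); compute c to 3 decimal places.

33.394

Σ(b_i − a_i)² = 88·12² + 9·11² + 167·9² = 27288.
c = 2t² / 27288 = 2·675² / 27288 = 33.3938.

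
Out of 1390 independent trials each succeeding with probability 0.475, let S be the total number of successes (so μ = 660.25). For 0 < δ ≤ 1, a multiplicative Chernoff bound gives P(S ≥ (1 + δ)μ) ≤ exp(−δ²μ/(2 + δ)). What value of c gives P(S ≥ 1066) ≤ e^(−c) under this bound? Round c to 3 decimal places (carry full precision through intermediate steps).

95.370

Write 1066 = (1 + δ)μ, so δ = 1066/660.25 − 1 = 0.6145399…
Then the exponent is δ²μ/(2 + δ) = (1066 − μ)² / (μ·(2 + δ)) = 95.370348.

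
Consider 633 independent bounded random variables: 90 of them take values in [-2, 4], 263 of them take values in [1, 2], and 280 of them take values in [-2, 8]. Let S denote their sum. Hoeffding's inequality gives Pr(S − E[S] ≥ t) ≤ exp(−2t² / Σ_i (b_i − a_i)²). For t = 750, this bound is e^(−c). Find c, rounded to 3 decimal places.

Σ(b_i − a_i)² = 90·6² + 263·1² + 280·10² = 31503.
c = 2t² / 31503 = 2·750² / 31503 = 35.7109.

35.711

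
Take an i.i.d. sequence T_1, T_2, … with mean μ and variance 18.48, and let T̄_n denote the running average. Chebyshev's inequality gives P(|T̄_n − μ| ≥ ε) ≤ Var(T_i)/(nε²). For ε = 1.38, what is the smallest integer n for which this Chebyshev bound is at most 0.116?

Require 18.48/(n·1.38²) ≤ 0.116, i.e. n ≥ 18.48/(0.116·1.38²) = 83.654.
The smallest integer n is 84.

84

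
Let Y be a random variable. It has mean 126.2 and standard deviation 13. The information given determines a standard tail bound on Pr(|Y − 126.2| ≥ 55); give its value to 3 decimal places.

0.056

Mean and variance are known, so Chebyshev's inequality applies.
Chebyshev: Pr(|Y − μ| ≥ t) ≤ Var(Y)/t².
Var(Y) = σ² = 13² = 169.
Bound = 169 / 3025 = 0.0559.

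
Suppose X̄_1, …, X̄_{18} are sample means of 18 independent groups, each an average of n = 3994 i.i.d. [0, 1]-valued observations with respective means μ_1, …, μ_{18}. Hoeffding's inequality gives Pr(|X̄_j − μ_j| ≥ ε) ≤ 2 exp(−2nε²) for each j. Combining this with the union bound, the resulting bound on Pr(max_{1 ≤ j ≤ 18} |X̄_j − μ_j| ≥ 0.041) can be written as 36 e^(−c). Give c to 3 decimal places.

13.428

Union bound over the 18 events: Pr(max_{1 ≤ j ≤ 18} |X̄_j − μ_j| ≥ 0.041) ≤ 18·2·exp(−2nε²) = 36 exp(−2·3994·0.041²).
So c = 2·3994·0.041² = 13.4278.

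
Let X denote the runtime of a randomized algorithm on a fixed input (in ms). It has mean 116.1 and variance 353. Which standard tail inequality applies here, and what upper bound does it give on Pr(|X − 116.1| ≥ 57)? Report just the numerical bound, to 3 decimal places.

0.109

Mean and variance are known, so Chebyshev's inequality applies.
Chebyshev: Pr(|X − μ| ≥ t) ≤ Var(X)/t².
Bound = 353 / 3249 = 0.1086.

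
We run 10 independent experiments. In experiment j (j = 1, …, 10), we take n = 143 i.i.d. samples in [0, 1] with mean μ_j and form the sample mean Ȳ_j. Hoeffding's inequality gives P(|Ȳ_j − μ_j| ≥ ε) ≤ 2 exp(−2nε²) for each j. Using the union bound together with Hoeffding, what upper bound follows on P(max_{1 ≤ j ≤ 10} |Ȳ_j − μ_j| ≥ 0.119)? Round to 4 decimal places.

0.3484

Per-experiment Hoeffding bound: 2·exp(−2·143·0.119²) = 2·exp(−4.05005) = 0.034843.
Union bound over 10 events: 10·0.034843 = 0.34843.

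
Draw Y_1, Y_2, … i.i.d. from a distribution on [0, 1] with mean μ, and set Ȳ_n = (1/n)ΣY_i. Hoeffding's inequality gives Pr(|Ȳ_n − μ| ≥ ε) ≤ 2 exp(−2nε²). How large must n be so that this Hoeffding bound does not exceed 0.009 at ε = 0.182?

82

Require 2·exp(−2nε²) ≤ 0.009, i.e. 2nε² ≥ ln(2/0.009) = 5.403678.
So n ≥ 5.403678 / (2·0.182²) = 81.567.
The smallest integer n is 82.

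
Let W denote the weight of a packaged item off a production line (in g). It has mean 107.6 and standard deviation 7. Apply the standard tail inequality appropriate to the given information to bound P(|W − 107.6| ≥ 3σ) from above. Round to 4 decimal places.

Mean and variance are known, so Chebyshev's inequality applies.
Chebyshev: P(|W − μ| ≥ t) ≤ Var(W)/t².
Var(W) = σ² = 7² = 49.
t = 3·7 = 21.
Bound = 49 / 441 = 0.1111.

0.1111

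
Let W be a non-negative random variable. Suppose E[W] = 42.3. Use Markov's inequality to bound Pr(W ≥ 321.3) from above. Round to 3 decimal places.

0.132

Markov's inequality: for a non-negative random variable, Pr(W ≥ a) ≤ E[W]/a.
Here E[W] = 42.3 and a = 321.3, so the bound is 42.3/321.3 = 0.1317.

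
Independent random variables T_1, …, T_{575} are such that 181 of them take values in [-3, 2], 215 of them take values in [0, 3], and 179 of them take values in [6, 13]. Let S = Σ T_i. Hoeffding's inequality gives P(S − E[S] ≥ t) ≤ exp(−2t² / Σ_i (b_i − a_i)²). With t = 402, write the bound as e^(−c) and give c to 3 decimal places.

21.220

Σ(b_i − a_i)² = 181·5² + 215·3² + 179·7² = 15231.
c = 2t² / 15231 = 2·402² / 15231 = 21.2204.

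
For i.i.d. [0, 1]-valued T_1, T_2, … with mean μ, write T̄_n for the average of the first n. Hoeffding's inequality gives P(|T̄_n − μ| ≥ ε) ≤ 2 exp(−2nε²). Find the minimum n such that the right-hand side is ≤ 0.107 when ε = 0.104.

136

Require 2·exp(−2nε²) ≤ 0.107, i.e. 2nε² ≥ ln(2/0.107) = 2.928074.
So n ≥ 2.928074 / (2·0.104²) = 135.358.
The smallest integer n is 136.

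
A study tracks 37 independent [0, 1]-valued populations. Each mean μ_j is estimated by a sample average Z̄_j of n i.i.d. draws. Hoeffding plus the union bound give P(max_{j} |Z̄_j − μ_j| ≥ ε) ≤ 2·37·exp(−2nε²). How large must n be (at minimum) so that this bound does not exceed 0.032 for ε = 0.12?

Need 2·37·exp(−2nε²) ≤ 0.032, i.e. exp(−2nε²) ≤ 0.032/74.
So 2nε² ≥ ln(74/0.032) = 7.746084.
Hence n ≥ 7.746084/(2·0.12²) = 268.961.
The smallest integer n is 269.

269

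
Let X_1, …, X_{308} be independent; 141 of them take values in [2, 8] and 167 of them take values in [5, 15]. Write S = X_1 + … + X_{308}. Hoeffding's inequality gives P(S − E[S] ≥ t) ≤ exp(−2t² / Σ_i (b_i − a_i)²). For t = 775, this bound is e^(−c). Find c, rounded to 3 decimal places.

Σ(b_i − a_i)² = 141·6² + 167·10² = 21776.
c = 2t² / 21776 = 2·775² / 21776 = 55.1639.

55.164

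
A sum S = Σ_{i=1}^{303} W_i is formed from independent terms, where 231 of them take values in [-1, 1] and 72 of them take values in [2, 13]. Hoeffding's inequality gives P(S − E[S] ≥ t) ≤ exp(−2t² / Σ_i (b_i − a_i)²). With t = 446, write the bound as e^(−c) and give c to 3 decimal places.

Σ(b_i − a_i)² = 231·2² + 72·11² = 9636.
c = 2t² / 9636 = 2·446² / 9636 = 41.2860.

41.286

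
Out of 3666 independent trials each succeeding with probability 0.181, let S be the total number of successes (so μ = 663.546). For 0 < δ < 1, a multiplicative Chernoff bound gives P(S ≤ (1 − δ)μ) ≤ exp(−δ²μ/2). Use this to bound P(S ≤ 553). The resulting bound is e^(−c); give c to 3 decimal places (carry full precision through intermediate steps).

Write 553 = (1 − δ)μ, so δ = 1 − 553/663.546 = 0.1665988…
Then the exponent is δ²μ/2 = (μ − 553)²/(2μ) = 9.208418.

9.208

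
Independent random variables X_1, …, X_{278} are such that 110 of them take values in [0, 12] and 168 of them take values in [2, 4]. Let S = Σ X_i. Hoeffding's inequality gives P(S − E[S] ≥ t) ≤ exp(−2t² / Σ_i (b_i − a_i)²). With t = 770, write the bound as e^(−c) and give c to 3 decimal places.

71.814

Σ(b_i − a_i)² = 110·12² + 168·2² = 16512.
c = 2t² / 16512 = 2·770² / 16512 = 71.8144.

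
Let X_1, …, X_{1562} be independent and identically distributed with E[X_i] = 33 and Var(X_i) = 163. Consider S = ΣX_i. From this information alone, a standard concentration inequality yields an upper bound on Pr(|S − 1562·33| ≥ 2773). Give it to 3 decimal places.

With mean and variance of each term known, Chebyshev's inequality bounds the deviation of the sum (or sample mean).
Var(S) = n·Var(X_i) = 1562·163 = 254606.
Chebyshev: Pr(|S − 1562·33| ≥ 2773) ≤ Var(S)/2773² = 254606/7689529 = 0.0331.

0.033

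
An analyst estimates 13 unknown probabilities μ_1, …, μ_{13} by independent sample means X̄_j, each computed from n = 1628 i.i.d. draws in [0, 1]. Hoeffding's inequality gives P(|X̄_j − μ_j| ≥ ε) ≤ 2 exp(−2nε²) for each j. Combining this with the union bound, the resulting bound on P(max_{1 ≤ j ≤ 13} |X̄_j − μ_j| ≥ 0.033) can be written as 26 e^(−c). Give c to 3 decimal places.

3.546

Union bound over the 13 events: P(max_{1 ≤ j ≤ 13} |X̄_j − μ_j| ≥ 0.033) ≤ 13·2·exp(−2nε²) = 26 exp(−2·1628·0.033²).
So c = 2·1628·0.033² = 3.5458.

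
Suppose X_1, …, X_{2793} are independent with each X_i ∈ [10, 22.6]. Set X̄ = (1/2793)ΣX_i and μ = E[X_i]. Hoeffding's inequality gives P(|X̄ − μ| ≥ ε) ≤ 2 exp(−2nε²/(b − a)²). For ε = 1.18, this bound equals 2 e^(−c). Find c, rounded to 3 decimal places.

48.992

c = 2nε²/(b − a)² = 2·2793·1.18² / 12.6² = 48.9919.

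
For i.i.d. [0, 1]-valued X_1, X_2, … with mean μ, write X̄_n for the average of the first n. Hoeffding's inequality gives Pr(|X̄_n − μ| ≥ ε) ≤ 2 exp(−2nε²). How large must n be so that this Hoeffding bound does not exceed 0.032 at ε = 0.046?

Require 2·exp(−2nε²) ≤ 0.032, i.e. 2nε² ≥ ln(2/0.032) = 4.135167.
So n ≥ 4.135167 / (2·0.046²) = 977.119.
The smallest integer n is 978.

978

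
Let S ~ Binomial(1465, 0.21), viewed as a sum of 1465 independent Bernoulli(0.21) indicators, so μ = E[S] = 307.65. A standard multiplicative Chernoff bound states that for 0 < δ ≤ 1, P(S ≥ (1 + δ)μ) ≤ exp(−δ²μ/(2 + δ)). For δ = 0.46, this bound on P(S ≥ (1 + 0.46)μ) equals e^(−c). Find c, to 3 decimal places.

c = δ²μ/(2 + δ) = 0.46²·307.65/(2 + 0.46) = 26.4629.

26.463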